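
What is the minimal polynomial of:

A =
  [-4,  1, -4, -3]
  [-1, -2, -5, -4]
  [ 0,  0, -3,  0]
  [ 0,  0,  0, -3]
x^3 + 9*x^2 + 27*x + 27

The characteristic polynomial is χ_A(x) = (x + 3)^4, so the eigenvalues are known. The minimal polynomial is
  m_A(x) = Π_λ (x − λ)^{k_λ}
where k_λ is the size of the *largest* Jordan block for λ (equivalently, the smallest k with (A − λI)^k v = 0 for every generalised eigenvector v of λ).

  λ = -3: largest Jordan block has size 3, contributing (x + 3)^3

So m_A(x) = (x + 3)^3 = x^3 + 9*x^2 + 27*x + 27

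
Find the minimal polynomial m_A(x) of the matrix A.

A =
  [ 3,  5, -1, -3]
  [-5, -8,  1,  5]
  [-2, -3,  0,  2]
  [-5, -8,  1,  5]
x^3

The characteristic polynomial is χ_A(x) = x^4, so the eigenvalues are known. The minimal polynomial is
  m_A(x) = Π_λ (x − λ)^{k_λ}
where k_λ is the size of the *largest* Jordan block for λ (equivalently, the smallest k with (A − λI)^k v = 0 for every generalised eigenvector v of λ).

  λ = 0: largest Jordan block has size 3, contributing (x − 0)^3

So m_A(x) = x^3 = x^3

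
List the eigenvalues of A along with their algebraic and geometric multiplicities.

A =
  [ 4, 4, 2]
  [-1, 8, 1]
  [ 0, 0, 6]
λ = 6: alg = 3, geom = 2

Step 1 — factor the characteristic polynomial to read off the algebraic multiplicities:
  χ_A(x) = (x - 6)^3

Step 2 — compute geometric multiplicities via the rank-nullity identity g(λ) = n − rank(A − λI):
  rank(A − (6)·I) = 1, so dim ker(A − (6)·I) = n − 1 = 2

Summary:
  λ = 6: algebraic multiplicity = 3, geometric multiplicity = 2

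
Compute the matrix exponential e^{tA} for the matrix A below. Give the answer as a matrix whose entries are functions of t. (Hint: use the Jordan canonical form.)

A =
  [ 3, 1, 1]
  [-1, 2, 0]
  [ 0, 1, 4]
e^{tA} =
  [-t^2*exp(3*t)/2 + exp(3*t), t*exp(3*t), t^2*exp(3*t)/2 + t*exp(3*t)]
  [t^2*exp(3*t)/2 - t*exp(3*t), -t*exp(3*t) + exp(3*t), -t^2*exp(3*t)/2]
  [-t^2*exp(3*t)/2, t*exp(3*t), t^2*exp(3*t)/2 + t*exp(3*t) + exp(3*t)]

Strategy: write A = P · J · P⁻¹ where J is a Jordan canonical form, so e^{tA} = P · e^{tJ} · P⁻¹, and e^{tJ} can be computed block-by-block.

A has Jordan form
J =
  [3, 1, 0]
  [0, 3, 1]
  [0, 0, 3]
(up to reordering of blocks).

Per-block formulas:
  For a 3×3 Jordan block J_3(3): exp(t · J_3(3)) = e^(3t)·(I + t·N + (t^2/2)·N^2), where N is the 3×3 nilpotent shift.

After assembling e^{tJ} and conjugating by P, we get:

e^{tA} =
  [-t^2*exp(3*t)/2 + exp(3*t), t*exp(3*t), t^2*exp(3*t)/2 + t*exp(3*t)]
  [t^2*exp(3*t)/2 - t*exp(3*t), -t*exp(3*t) + exp(3*t), -t^2*exp(3*t)/2]
  [-t^2*exp(3*t)/2, t*exp(3*t), t^2*exp(3*t)/2 + t*exp(3*t) + exp(3*t)]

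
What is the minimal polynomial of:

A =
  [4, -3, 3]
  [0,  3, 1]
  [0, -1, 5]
x^2 - 8*x + 16

The characteristic polynomial is χ_A(x) = (x - 4)^3, so the eigenvalues are known. The minimal polynomial is
  m_A(x) = Π_λ (x − λ)^{k_λ}
where k_λ is the size of the *largest* Jordan block for λ (equivalently, the smallest k with (A − λI)^k v = 0 for every generalised eigenvector v of λ).

  λ = 4: largest Jordan block has size 2, contributing (x − 4)^2

So m_A(x) = (x - 4)^2 = x^2 - 8*x + 16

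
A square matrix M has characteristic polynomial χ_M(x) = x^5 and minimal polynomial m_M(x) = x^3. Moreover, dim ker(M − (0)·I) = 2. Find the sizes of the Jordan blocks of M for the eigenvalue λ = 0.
Block sizes for λ = 0: [3, 2]

Step 1 — from the characteristic polynomial, algebraic multiplicity of λ = 0 is 5. From dim ker(M − (0)·I) = 2, there are exactly 2 Jordan blocks for λ = 0.
Step 2 — from the minimal polynomial, the factor (x − 0)^3 tells us the largest block for λ = 0 has size 3.
Step 3 — with total size 5, 2 blocks, and largest block 3, the block sizes (in nonincreasing order) are [3, 2].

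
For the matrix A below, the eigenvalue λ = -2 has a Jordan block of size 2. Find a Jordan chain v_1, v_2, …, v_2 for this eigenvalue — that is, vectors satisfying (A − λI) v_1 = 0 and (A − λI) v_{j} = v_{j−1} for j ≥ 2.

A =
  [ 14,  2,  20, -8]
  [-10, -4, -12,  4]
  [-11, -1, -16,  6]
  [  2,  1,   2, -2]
A Jordan chain for λ = -2 of length 2:
v_1 = (16, -10, -11, 2)ᵀ
v_2 = (1, 0, 0, 0)ᵀ

Let N = A − (-2)·I. We want v_2 with N^2 v_2 = 0 but N^1 v_2 ≠ 0; then v_{j-1} := N · v_j for j = 2, …, 2.

Pick v_2 = (1, 0, 0, 0)ᵀ.
Then v_1 = N · v_2 = (16, -10, -11, 2)ᵀ.

Sanity check: (A − (-2)·I) v_1 = (0, 0, 0, 0)ᵀ = 0. ✓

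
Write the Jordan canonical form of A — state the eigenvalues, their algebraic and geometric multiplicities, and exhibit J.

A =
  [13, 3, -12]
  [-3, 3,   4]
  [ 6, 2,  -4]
J_2(4) ⊕ J_1(4)

The characteristic polynomial is
  det(x·I − A) = x^3 - 12*x^2 + 48*x - 64 = (x - 4)^3

Eigenvalues and multiplicities (the geometric multiplicity of λ is n − rank(A − λI), which equals the number of Jordan blocks for λ):
  λ = 4: algebraic multiplicity = 3, geometric multiplicity = 2

Determining the block sizes for each eigenvalue:
  λ = 4: 2 blocks summing to 3 forces exactly one block of size 2 and the rest size 1 → block sizes [2, 1]

Assembling the blocks gives a Jordan form
J =
  [4, 1, 0]
  [0, 4, 0]
  [0, 0, 4]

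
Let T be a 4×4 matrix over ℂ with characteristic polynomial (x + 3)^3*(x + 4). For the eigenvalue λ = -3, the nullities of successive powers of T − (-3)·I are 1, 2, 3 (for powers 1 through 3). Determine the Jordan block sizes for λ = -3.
Block sizes for λ = -3: [3]

From the dimensions of kernels of powers, the number of Jordan blocks of size at least j is d_j − d_{j−1} where d_j = dim ker(N^j) (with d_0 = 0). Computing the differences gives [1, 1, 1].
The number of blocks of size exactly k is (#blocks of size ≥ k) − (#blocks of size ≥ k + 1), so the partition is: 1 block(s) of size 3.
In nonincreasing order the block sizes are [3].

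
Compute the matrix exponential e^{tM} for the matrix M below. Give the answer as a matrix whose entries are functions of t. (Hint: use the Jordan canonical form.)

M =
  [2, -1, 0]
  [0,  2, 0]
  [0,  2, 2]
e^{tM} =
  [exp(2*t), -t*exp(2*t), 0]
  [0, exp(2*t), 0]
  [0, 2*t*exp(2*t), exp(2*t)]

Strategy: write M = P · J · P⁻¹ where J is a Jordan canonical form, so e^{tM} = P · e^{tJ} · P⁻¹, and e^{tJ} can be computed block-by-block.

M has Jordan form
J =
  [2, 1, 0]
  [0, 2, 0]
  [0, 0, 2]
(up to reordering of blocks).

Per-block formulas:
  For a 2×2 Jordan block J_2(2): exp(t · J_2(2)) = e^(2t)·(I + t·N), where N is the 2×2 nilpotent shift.
  For a 1×1 block at λ = 2: exp(t · [2]) = [e^(2t)].

After assembling e^{tJ} and conjugating by P, we get:

e^{tM} =
  [exp(2*t), -t*exp(2*t), 0]
  [0, exp(2*t), 0]
  [0, 2*t*exp(2*t), exp(2*t)]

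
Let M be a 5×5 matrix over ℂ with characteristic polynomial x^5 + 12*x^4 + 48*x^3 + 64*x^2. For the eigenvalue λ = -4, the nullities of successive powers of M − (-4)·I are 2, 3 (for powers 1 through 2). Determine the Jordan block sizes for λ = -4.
Block sizes for λ = -4: [2, 1]

From the dimensions of kernels of powers, the number of Jordan blocks of size at least j is d_j − d_{j−1} where d_j = dim ker(N^j) (with d_0 = 0). Computing the differences gives [2, 1].
The number of blocks of size exactly k is (#blocks of size ≥ k) − (#blocks of size ≥ k + 1), so the partition is: 1 block(s) of size 1, 1 block(s) of size 2.
In nonincreasing order the block sizes are [2, 1].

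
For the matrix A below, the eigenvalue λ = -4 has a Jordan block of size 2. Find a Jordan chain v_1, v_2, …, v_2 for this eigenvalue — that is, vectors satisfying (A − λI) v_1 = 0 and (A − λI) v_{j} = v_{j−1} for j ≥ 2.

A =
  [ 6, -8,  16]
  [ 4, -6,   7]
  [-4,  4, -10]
A Jordan chain for λ = -4 of length 2:
v_1 = (-8, -2, 4)ᵀ
v_2 = (0, 1, 0)ᵀ

Let N = A − (-4)·I. We want v_2 with N^2 v_2 = 0 but N^1 v_2 ≠ 0; then v_{j-1} := N · v_j for j = 2, …, 2.

Pick v_2 = (0, 1, 0)ᵀ.
Then v_1 = N · v_2 = (-8, -2, 4)ᵀ.

Sanity check: (A − (-4)·I) v_1 = (0, 0, 0)ᵀ = 0. ✓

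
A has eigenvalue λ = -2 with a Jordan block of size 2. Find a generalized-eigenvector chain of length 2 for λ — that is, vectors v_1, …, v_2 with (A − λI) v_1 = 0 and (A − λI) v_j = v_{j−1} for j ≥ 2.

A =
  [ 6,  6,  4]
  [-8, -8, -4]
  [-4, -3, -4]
A Jordan chain for λ = -2 of length 2:
v_1 = (8, -8, -4)ᵀ
v_2 = (1, 0, 0)ᵀ

Let N = A − (-2)·I. We want v_2 with N^2 v_2 = 0 but N^1 v_2 ≠ 0; then v_{j-1} := N · v_j for j = 2, …, 2.

Pick v_2 = (1, 0, 0)ᵀ.
Then v_1 = N · v_2 = (8, -8, -4)ᵀ.

Sanity check: (A − (-2)·I) v_1 = (0, 0, 0)ᵀ = 0. ✓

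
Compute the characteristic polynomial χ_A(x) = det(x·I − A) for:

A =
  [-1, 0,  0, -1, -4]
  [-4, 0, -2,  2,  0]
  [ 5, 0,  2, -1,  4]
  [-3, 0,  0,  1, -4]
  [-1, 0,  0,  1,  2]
x^5 - 4*x^4 + 16*x^2 - 16*x

Expanding det(x·I − A) (e.g. by cofactor expansion or by noting that A is similar to its Jordan form J, which has the same characteristic polynomial as A) gives
  χ_A(x) = x^5 - 4*x^4 + 16*x^2 - 16*x
which factors as x*(x - 2)^3*(x + 2). The eigenvalues (with algebraic multiplicities) are λ = -2 with multiplicity 1, λ = 0 with multiplicity 1, λ = 2 with multiplicity 3.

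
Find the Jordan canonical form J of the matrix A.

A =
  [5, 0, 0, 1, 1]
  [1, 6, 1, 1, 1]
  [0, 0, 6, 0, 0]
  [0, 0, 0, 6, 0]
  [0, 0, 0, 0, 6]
J_1(5) ⊕ J_2(6) ⊕ J_1(6) ⊕ J_1(6)

The characteristic polynomial is
  det(x·I − A) = x^5 - 29*x^4 + 336*x^3 - 1944*x^2 + 5616*x - 6480 = (x - 6)^4*(x - 5)

Eigenvalues and multiplicities (the geometric multiplicity of λ is n − rank(A − λI), which equals the number of Jordan blocks for λ):
  λ = 5: algebraic multiplicity = 1, geometric multiplicity = 1
  λ = 6: algebraic multiplicity = 4, geometric multiplicity = 3

Determining the block sizes for each eigenvalue:
  λ = 5: one block (gm = 1), so the single block has size am = 1 → block sizes [1]
  λ = 6: 3 blocks summing to 4 forces exactly one block of size 2 and the rest size 1 → block sizes [2, 1, 1]

Assembling the blocks gives a Jordan form
J =
  [5, 0, 0, 0, 0]
  [0, 6, 1, 0, 0]
  [0, 0, 6, 0, 0]
  [0, 0, 0, 6, 0]
  [0, 0, 0, 0, 6]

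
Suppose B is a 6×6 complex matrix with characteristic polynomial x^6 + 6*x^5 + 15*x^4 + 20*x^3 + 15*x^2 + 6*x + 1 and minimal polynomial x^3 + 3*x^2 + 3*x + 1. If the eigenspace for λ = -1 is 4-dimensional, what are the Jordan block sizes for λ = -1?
Block sizes for λ = -1: [3, 1, 1, 1]

Step 1 — from the characteristic polynomial, algebraic multiplicity of λ = -1 is 6. From dim ker(B − (-1)·I) = 4, there are exactly 4 Jordan blocks for λ = -1.
Step 2 — from the minimal polynomial, the factor (x + 1)^3 tells us the largest block for λ = -1 has size 3.
Step 3 — with total size 6, 4 blocks, and largest block 3, the block sizes (in nonincreasing order) are [3, 1, 1, 1].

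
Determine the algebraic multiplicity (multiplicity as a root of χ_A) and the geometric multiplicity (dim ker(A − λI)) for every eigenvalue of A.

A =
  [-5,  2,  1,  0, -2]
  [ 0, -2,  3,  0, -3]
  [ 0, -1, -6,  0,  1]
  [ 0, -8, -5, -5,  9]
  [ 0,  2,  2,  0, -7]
λ = -5: alg = 5, geom = 2

Step 1 — factor the characteristic polynomial to read off the algebraic multiplicities:
  χ_A(x) = (x + 5)^5

Step 2 — compute geometric multiplicities via the rank-nullity identity g(λ) = n − rank(A − λI):
  rank(A − (-5)·I) = 3, so dim ker(A − (-5)·I) = n − 3 = 2

Summary:
  λ = -5: algebraic multiplicity = 5, geometric multiplicity = 2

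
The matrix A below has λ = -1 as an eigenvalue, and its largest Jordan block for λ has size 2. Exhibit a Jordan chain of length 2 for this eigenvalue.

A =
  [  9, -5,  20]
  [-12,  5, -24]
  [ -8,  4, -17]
A Jordan chain for λ = -1 of length 2:
v_1 = (10, -12, -8)ᵀ
v_2 = (1, 0, 0)ᵀ

Let N = A − (-1)·I. We want v_2 with N^2 v_2 = 0 but N^1 v_2 ≠ 0; then v_{j-1} := N · v_j for j = 2, …, 2.

Pick v_2 = (1, 0, 0)ᵀ.
Then v_1 = N · v_2 = (10, -12, -8)ᵀ.

Sanity check: (A − (-1)·I) v_1 = (0, 0, 0)ᵀ = 0. ✓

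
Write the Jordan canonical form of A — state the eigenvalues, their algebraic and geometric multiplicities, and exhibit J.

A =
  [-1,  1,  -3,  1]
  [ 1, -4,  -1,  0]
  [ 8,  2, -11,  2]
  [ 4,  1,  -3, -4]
J_3(-5) ⊕ J_1(-5)

The characteristic polynomial is
  det(x·I − A) = x^4 + 20*x^3 + 150*x^2 + 500*x + 625 = (x + 5)^4

Eigenvalues and multiplicities (the geometric multiplicity of λ is n − rank(A − λI), which equals the number of Jordan blocks for λ):
  λ = -5: algebraic multiplicity = 4, geometric multiplicity = 2

Determining the block sizes for each eigenvalue:
  λ = -5: with am = 4 and gm = 2, the partition is not yet determined (e.g. several partitions of 4 into 2 parts exist). Let N = A − (-5)·I. Computing rank(N^1) = 2, rank(N^2) = 1, rank(N^3) = 0; the number of blocks of size ≥ j is rank(N^{j−1}) − rank(N^j), giving [2, 1, 1]. So we have 1 block(s) of size 3, 1 block(s) of size 1 → block sizes [3, 1]

Assembling the blocks gives a Jordan form
J =
  [-5,  1,  0,  0]
  [ 0, -5,  1,  0]
  [ 0,  0, -5,  0]
  [ 0,  0,  0, -5]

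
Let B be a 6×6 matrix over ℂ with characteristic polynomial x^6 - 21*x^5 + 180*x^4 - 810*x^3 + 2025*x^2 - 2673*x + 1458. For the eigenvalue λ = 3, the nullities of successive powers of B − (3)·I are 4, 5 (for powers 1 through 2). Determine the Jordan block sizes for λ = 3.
Block sizes for λ = 3: [2, 1, 1, 1]

From the dimensions of kernels of powers, the number of Jordan blocks of size at least j is d_j − d_{j−1} where d_j = dim ker(N^j) (with d_0 = 0). Computing the differences gives [4, 1].
The number of blocks of size exactly k is (#blocks of size ≥ k) − (#blocks of size ≥ k + 1), so the partition is: 3 block(s) of size 1, 1 block(s) of size 2.
In nonincreasing order the block sizes are [2, 1, 1, 1].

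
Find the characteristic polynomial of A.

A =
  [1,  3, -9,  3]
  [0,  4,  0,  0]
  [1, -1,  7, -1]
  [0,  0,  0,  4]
x^4 - 16*x^3 + 96*x^2 - 256*x + 256

Expanding det(x·I − A) (e.g. by cofactor expansion or by noting that A is similar to its Jordan form J, which has the same characteristic polynomial as A) gives
  χ_A(x) = x^4 - 16*x^3 + 96*x^2 - 256*x + 256
which factors as (x - 4)^4. The eigenvalues (with algebraic multiplicities) are λ = 4 with multiplicity 4.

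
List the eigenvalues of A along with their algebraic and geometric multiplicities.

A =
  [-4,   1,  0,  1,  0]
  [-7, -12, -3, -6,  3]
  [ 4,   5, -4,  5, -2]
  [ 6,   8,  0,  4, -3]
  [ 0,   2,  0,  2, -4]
λ = -4: alg = 5, geom = 2

Step 1 — factor the characteristic polynomial to read off the algebraic multiplicities:
  χ_A(x) = (x + 4)^5

Step 2 — compute geometric multiplicities via the rank-nullity identity g(λ) = n − rank(A − λI):
  rank(A − (-4)·I) = 3, so dim ker(A − (-4)·I) = n − 3 = 2

Summary:
  λ = -4: algebraic multiplicity = 5, geometric multiplicity = 2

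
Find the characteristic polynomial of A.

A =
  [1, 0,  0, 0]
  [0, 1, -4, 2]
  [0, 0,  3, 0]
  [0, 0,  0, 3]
x^4 - 8*x^3 + 22*x^2 - 24*x + 9

Expanding det(x·I − A) (e.g. by cofactor expansion or by noting that A is similar to its Jordan form J, which has the same characteristic polynomial as A) gives
  χ_A(x) = x^4 - 8*x^3 + 22*x^2 - 24*x + 9
which factors as (x - 3)^2*(x - 1)^2. The eigenvalues (with algebraic multiplicities) are λ = 1 with multiplicity 2, λ = 3 with multiplicity 2.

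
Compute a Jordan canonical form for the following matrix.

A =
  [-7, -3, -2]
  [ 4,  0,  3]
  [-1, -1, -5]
J_3(-4)

The characteristic polynomial is
  det(x·I − A) = x^3 + 12*x^2 + 48*x + 64 = (x + 4)^3

Eigenvalues and multiplicities (the geometric multiplicity of λ is n − rank(A − λI), which equals the number of Jordan blocks for λ):
  λ = -4: algebraic multiplicity = 3, geometric multiplicity = 1

Determining the block sizes for each eigenvalue:
  λ = -4: one block (gm = 1), so the single block has size am = 3 → block sizes [3]

Assembling the blocks gives a Jordan form
J =
  [-4,  1,  0]
  [ 0, -4,  1]
  [ 0,  0, -4]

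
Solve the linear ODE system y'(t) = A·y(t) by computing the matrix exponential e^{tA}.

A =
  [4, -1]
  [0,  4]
e^{tA} =
  [exp(4*t), -t*exp(4*t)]
  [0, exp(4*t)]

Strategy: write A = P · J · P⁻¹ where J is a Jordan canonical form, so e^{tA} = P · e^{tJ} · P⁻¹, and e^{tJ} can be computed block-by-block.

A has Jordan form
J =
  [4, 1]
  [0, 4]
(up to reordering of blocks).

Per-block formulas:
  For a 2×2 Jordan block J_2(4): exp(t · J_2(4)) = e^(4t)·(I + t·N), where N is the 2×2 nilpotent shift.

After assembling e^{tJ} and conjugating by P, we get:

e^{tA} =
  [exp(4*t), -t*exp(4*t)]
  [0, exp(4*t)]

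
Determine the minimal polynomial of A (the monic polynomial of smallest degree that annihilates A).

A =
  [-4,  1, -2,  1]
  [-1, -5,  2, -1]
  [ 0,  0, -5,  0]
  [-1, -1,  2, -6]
x^3 + 15*x^2 + 75*x + 125

The characteristic polynomial is χ_A(x) = (x + 5)^4, so the eigenvalues are known. The minimal polynomial is
  m_A(x) = Π_λ (x − λ)^{k_λ}
where k_λ is the size of the *largest* Jordan block for λ (equivalently, the smallest k with (A − λI)^k v = 0 for every generalised eigenvector v of λ).

  λ = -5: largest Jordan block has size 3, contributing (x + 5)^3

So m_A(x) = (x + 5)^3 = x^3 + 15*x^2 + 75*x + 125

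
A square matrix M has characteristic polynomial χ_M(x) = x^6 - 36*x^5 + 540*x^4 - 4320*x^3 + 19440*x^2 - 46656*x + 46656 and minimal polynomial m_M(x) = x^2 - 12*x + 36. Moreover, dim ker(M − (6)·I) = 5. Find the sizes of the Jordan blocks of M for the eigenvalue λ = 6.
Block sizes for λ = 6: [2, 1, 1, 1, 1]

Step 1 — from the characteristic polynomial, algebraic multiplicity of λ = 6 is 6. From dim ker(M − (6)·I) = 5, there are exactly 5 Jordan blocks for λ = 6.
Step 2 — from the minimal polynomial, the factor (x − 6)^2 tells us the largest block for λ = 6 has size 2.
Step 3 — with total size 6, 5 blocks, and largest block 2, the block sizes (in nonincreasing order) are [2, 1, 1, 1, 1].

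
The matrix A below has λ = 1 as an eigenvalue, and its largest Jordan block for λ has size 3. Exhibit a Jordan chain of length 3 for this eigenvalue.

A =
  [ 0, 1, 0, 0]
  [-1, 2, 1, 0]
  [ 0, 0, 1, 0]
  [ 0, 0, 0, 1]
A Jordan chain for λ = 1 of length 3:
v_1 = (1, 1, 0, 0)ᵀ
v_2 = (0, 1, 0, 0)ᵀ
v_3 = (0, 0, 1, 0)ᵀ

Let N = A − (1)·I. We want v_3 with N^3 v_3 = 0 but N^2 v_3 ≠ 0; then v_{j-1} := N · v_j for j = 3, …, 2.

Pick v_3 = (0, 0, 1, 0)ᵀ.
Then v_2 = N · v_3 = (0, 1, 0, 0)ᵀ.
Then v_1 = N · v_2 = (1, 1, 0, 0)ᵀ.

Sanity check: (A − (1)·I) v_1 = (0, 0, 0, 0)ᵀ = 0. ✓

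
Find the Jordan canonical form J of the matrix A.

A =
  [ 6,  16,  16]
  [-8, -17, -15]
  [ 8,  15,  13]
J_2(-2) ⊕ J_1(6)

The characteristic polynomial is
  det(x·I − A) = x^3 - 2*x^2 - 20*x - 24 = (x - 6)*(x + 2)^2

Eigenvalues and multiplicities (the geometric multiplicity of λ is n − rank(A − λI), which equals the number of Jordan blocks for λ):
  λ = -2: algebraic multiplicity = 2, geometric multiplicity = 1
  λ = 6: algebraic multiplicity = 1, geometric multiplicity = 1

Determining the block sizes for each eigenvalue:
  λ = -2: one block (gm = 1), so the single block has size am = 2 → block sizes [2]
  λ = 6: one block (gm = 1), so the single block has size am = 1 → block sizes [1]

Assembling the blocks gives a Jordan form
J =
  [-2,  1, 0]
  [ 0, -2, 0]
  [ 0,  0, 6]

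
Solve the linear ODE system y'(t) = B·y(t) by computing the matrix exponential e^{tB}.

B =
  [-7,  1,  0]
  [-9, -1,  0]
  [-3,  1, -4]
e^{tB} =
  [-3*t*exp(-4*t) + exp(-4*t), t*exp(-4*t), 0]
  [-9*t*exp(-4*t), 3*t*exp(-4*t) + exp(-4*t), 0]
  [-3*t*exp(-4*t), t*exp(-4*t), exp(-4*t)]

Strategy: write B = P · J · P⁻¹ where J is a Jordan canonical form, so e^{tB} = P · e^{tJ} · P⁻¹, and e^{tJ} can be computed block-by-block.

B has Jordan form
J =
  [-4,  1,  0]
  [ 0, -4,  0]
  [ 0,  0, -4]
(up to reordering of blocks).

Per-block formulas:
  For a 2×2 Jordan block J_2(-4): exp(t · J_2(-4)) = e^(-4t)·(I + t·N), where N is the 2×2 nilpotent shift.
  For a 1×1 block at λ = -4: exp(t · [-4]) = [e^(-4t)].

After assembling e^{tJ} and conjugating by P, we get:

e^{tB} =
  [-3*t*exp(-4*t) + exp(-4*t), t*exp(-4*t), 0]
  [-9*t*exp(-4*t), 3*t*exp(-4*t) + exp(-4*t), 0]
  [-3*t*exp(-4*t), t*exp(-4*t), exp(-4*t)]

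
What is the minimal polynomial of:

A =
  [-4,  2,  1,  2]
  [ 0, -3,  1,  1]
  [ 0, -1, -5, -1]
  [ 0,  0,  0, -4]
x^3 + 12*x^2 + 48*x + 64

The characteristic polynomial is χ_A(x) = (x + 4)^4, so the eigenvalues are known. The minimal polynomial is
  m_A(x) = Π_λ (x − λ)^{k_λ}
where k_λ is the size of the *largest* Jordan block for λ (equivalently, the smallest k with (A − λI)^k v = 0 for every generalised eigenvector v of λ).

  λ = -4: largest Jordan block has size 3, contributing (x + 4)^3

So m_A(x) = (x + 4)^3 = x^3 + 12*x^2 + 48*x + 64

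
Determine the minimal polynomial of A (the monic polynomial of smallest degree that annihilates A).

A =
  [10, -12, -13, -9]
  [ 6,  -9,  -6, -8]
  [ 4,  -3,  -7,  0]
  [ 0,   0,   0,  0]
x^4 + 6*x^3 + 9*x^2

The characteristic polynomial is χ_A(x) = x^2*(x + 3)^2, so the eigenvalues are known. The minimal polynomial is
  m_A(x) = Π_λ (x − λ)^{k_λ}
where k_λ is the size of the *largest* Jordan block for λ (equivalently, the smallest k with (A − λI)^k v = 0 for every generalised eigenvector v of λ).

  λ = -3: largest Jordan block has size 2, contributing (x + 3)^2
  λ = 0: largest Jordan block has size 2, contributing (x − 0)^2

So m_A(x) = x^2*(x + 3)^2 = x^4 + 6*x^3 + 9*x^2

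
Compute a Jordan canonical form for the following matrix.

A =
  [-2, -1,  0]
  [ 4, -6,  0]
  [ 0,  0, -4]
J_2(-4) ⊕ J_1(-4)

The characteristic polynomial is
  det(x·I − A) = x^3 + 12*x^2 + 48*x + 64 = (x + 4)^3

Eigenvalues and multiplicities (the geometric multiplicity of λ is n − rank(A − λI), which equals the number of Jordan blocks for λ):
  λ = -4: algebraic multiplicity = 3, geometric multiplicity = 2

Determining the block sizes for each eigenvalue:
  λ = -4: 2 blocks summing to 3 forces exactly one block of size 2 and the rest size 1 → block sizes [2, 1]

Assembling the blocks gives a Jordan form
J =
  [-4,  1,  0]
  [ 0, -4,  0]
  [ 0,  0, -4]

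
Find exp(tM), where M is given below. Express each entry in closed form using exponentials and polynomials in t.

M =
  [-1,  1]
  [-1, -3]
e^{tM} =
  [t*exp(-2*t) + exp(-2*t), t*exp(-2*t)]
  [-t*exp(-2*t), -t*exp(-2*t) + exp(-2*t)]

Strategy: write M = P · J · P⁻¹ where J is a Jordan canonical form, so e^{tM} = P · e^{tJ} · P⁻¹, and e^{tJ} can be computed block-by-block.

M has Jordan form
J =
  [-2,  1]
  [ 0, -2]
(up to reordering of blocks).

Per-block formulas:
  For a 2×2 Jordan block J_2(-2): exp(t · J_2(-2)) = e^(-2t)·(I + t·N), where N is the 2×2 nilpotent shift.

After assembling e^{tJ} and conjugating by P, we get:

e^{tM} =
  [t*exp(-2*t) + exp(-2*t), t*exp(-2*t)]
  [-t*exp(-2*t), -t*exp(-2*t) + exp(-2*t)]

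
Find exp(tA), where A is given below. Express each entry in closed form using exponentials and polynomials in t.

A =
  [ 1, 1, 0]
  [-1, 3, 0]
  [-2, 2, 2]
e^{tA} =
  [-t*exp(2*t) + exp(2*t), t*exp(2*t), 0]
  [-t*exp(2*t), t*exp(2*t) + exp(2*t), 0]
  [-2*t*exp(2*t), 2*t*exp(2*t), exp(2*t)]

Strategy: write A = P · J · P⁻¹ where J is a Jordan canonical form, so e^{tA} = P · e^{tJ} · P⁻¹, and e^{tJ} can be computed block-by-block.

A has Jordan form
J =
  [2, 1, 0]
  [0, 2, 0]
  [0, 0, 2]
(up to reordering of blocks).

Per-block formulas:
  For a 1×1 block at λ = 2: exp(t · [2]) = [e^(2t)].
  For a 2×2 Jordan block J_2(2): exp(t · J_2(2)) = e^(2t)·(I + t·N), where N is the 2×2 nilpotent shift.

After assembling e^{tJ} and conjugating by P, we get:

e^{tA} =
  [-t*exp(2*t) + exp(2*t), t*exp(2*t), 0]
  [-t*exp(2*t), t*exp(2*t) + exp(2*t), 0]
  [-2*t*exp(2*t), 2*t*exp(2*t), exp(2*t)]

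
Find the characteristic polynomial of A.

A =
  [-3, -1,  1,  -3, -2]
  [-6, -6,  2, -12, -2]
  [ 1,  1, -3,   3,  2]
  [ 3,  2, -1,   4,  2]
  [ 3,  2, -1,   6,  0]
x^5 + 8*x^4 + 24*x^3 + 32*x^2 + 16*x

Expanding det(x·I − A) (e.g. by cofactor expansion or by noting that A is similar to its Jordan form J, which has the same characteristic polynomial as A) gives
  χ_A(x) = x^5 + 8*x^4 + 24*x^3 + 32*x^2 + 16*x
which factors as x*(x + 2)^4. The eigenvalues (with algebraic multiplicities) are λ = -2 with multiplicity 4, λ = 0 with multiplicity 1.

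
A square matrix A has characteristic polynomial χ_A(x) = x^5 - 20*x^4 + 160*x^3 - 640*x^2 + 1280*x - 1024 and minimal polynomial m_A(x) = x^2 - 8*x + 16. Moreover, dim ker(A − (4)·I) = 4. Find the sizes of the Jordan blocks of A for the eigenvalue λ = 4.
Block sizes for λ = 4: [2, 1, 1, 1]

Step 1 — from the characteristic polynomial, algebraic multiplicity of λ = 4 is 5. From dim ker(A − (4)·I) = 4, there are exactly 4 Jordan blocks for λ = 4.
Step 2 — from the minimal polynomial, the factor (x − 4)^2 tells us the largest block for λ = 4 has size 2.
Step 3 — with total size 5, 4 blocks, and largest block 2, the block sizes (in nonincreasing order) are [2, 1, 1, 1].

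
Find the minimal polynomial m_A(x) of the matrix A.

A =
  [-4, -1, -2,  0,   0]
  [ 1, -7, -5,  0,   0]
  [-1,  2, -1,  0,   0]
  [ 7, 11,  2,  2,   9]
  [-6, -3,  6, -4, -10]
x^3 + 12*x^2 + 48*x + 64

The characteristic polynomial is χ_A(x) = (x + 4)^5, so the eigenvalues are known. The minimal polynomial is
  m_A(x) = Π_λ (x − λ)^{k_λ}
where k_λ is the size of the *largest* Jordan block for λ (equivalently, the smallest k with (A − λI)^k v = 0 for every generalised eigenvector v of λ).

  λ = -4: largest Jordan block has size 3, contributing (x + 4)^3

So m_A(x) = (x + 4)^3 = x^3 + 12*x^2 + 48*x + 64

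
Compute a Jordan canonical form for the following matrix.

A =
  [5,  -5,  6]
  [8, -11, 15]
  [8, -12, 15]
J_3(3)

The characteristic polynomial is
  det(x·I − A) = x^3 - 9*x^2 + 27*x - 27 = (x - 3)^3

Eigenvalues and multiplicities (the geometric multiplicity of λ is n − rank(A − λI), which equals the number of Jordan blocks for λ):
  λ = 3: algebraic multiplicity = 3, geometric multiplicity = 1

Determining the block sizes for each eigenvalue:
  λ = 3: one block (gm = 1), so the single block has size am = 3 → block sizes [3]

Assembling the blocks gives a Jordan form
J =
  [3, 1, 0]
  [0, 3, 1]
  [0, 0, 3]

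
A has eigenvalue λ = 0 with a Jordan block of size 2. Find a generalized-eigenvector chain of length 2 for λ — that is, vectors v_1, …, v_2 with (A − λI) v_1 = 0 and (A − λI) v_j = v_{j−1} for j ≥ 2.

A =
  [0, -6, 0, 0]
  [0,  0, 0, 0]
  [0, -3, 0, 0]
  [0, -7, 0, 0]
A Jordan chain for λ = 0 of length 2:
v_1 = (-6, 0, -3, -7)ᵀ
v_2 = (0, 1, 0, 0)ᵀ

Let N = A − (0)·I. We want v_2 with N^2 v_2 = 0 but N^1 v_2 ≠ 0; then v_{j-1} := N · v_j for j = 2, …, 2.

Pick v_2 = (0, 1, 0, 0)ᵀ.
Then v_1 = N · v_2 = (-6, 0, -3, -7)ᵀ.

Sanity check: (A − (0)·I) v_1 = (0, 0, 0, 0)ᵀ = 0. ✓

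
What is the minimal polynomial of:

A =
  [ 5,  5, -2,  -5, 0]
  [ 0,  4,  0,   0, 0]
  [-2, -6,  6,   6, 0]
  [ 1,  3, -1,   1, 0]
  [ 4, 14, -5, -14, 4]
x^3 - 12*x^2 + 48*x - 64

The characteristic polynomial is χ_A(x) = (x - 4)^5, so the eigenvalues are known. The minimal polynomial is
  m_A(x) = Π_λ (x − λ)^{k_λ}
where k_λ is the size of the *largest* Jordan block for λ (equivalently, the smallest k with (A − λI)^k v = 0 for every generalised eigenvector v of λ).

  λ = 4: largest Jordan block has size 3, contributing (x − 4)^3

So m_A(x) = (x - 4)^3 = x^3 - 12*x^2 + 48*x - 64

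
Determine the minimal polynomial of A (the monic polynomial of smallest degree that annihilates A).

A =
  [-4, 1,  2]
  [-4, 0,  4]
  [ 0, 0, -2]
x^2 + 4*x + 4

The characteristic polynomial is χ_A(x) = (x + 2)^3, so the eigenvalues are known. The minimal polynomial is
  m_A(x) = Π_λ (x − λ)^{k_λ}
where k_λ is the size of the *largest* Jordan block for λ (equivalently, the smallest k with (A − λI)^k v = 0 for every generalised eigenvector v of λ).

  λ = -2: largest Jordan block has size 2, contributing (x + 2)^2

So m_A(x) = (x + 2)^2 = x^2 + 4*x + 4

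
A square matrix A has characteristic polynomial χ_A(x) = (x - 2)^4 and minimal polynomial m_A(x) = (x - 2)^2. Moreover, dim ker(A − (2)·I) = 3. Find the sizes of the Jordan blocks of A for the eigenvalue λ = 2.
Block sizes for λ = 2: [2, 1, 1]

Step 1 — from the characteristic polynomial, algebraic multiplicity of λ = 2 is 4. From dim ker(A − (2)·I) = 3, there are exactly 3 Jordan blocks for λ = 2.
Step 2 — from the minimal polynomial, the factor (x − 2)^2 tells us the largest block for λ = 2 has size 2.
Step 3 — with total size 4, 3 blocks, and largest block 2, the block sizes (in nonincreasing order) are [2, 1, 1].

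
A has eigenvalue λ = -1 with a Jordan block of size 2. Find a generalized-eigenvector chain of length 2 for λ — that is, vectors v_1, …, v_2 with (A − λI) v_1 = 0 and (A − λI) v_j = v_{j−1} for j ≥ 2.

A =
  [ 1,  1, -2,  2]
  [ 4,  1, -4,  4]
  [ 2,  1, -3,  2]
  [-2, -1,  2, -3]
A Jordan chain for λ = -1 of length 2:
v_1 = (2, 4, 2, -2)ᵀ
v_2 = (1, 0, 0, 0)ᵀ

Let N = A − (-1)·I. We want v_2 with N^2 v_2 = 0 but N^1 v_2 ≠ 0; then v_{j-1} := N · v_j for j = 2, …, 2.

Pick v_2 = (1, 0, 0, 0)ᵀ.
Then v_1 = N · v_2 = (2, 4, 2, -2)ᵀ.

Sanity check: (A − (-1)·I) v_1 = (0, 0, 0, 0)ᵀ = 0. ✓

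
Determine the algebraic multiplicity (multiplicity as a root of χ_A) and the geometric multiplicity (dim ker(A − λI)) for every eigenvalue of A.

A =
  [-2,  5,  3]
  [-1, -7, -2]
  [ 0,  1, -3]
λ = -4: alg = 3, geom = 1

Step 1 — factor the characteristic polynomial to read off the algebraic multiplicities:
  χ_A(x) = (x + 4)^3

Step 2 — compute geometric multiplicities via the rank-nullity identity g(λ) = n − rank(A − λI):
  rank(A − (-4)·I) = 2, so dim ker(A − (-4)·I) = n − 2 = 1

Summary:
  λ = -4: algebraic multiplicity = 3, geometric multiplicity = 1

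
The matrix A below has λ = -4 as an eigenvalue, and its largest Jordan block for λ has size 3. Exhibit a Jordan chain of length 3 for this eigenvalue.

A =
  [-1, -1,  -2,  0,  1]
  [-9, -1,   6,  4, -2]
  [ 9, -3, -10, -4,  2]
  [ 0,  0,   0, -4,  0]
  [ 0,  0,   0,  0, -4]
A Jordan chain for λ = -4 of length 3:
v_1 = (4, -12, 12, 0, 0)ᵀ
v_2 = (0, 4, -4, 0, 0)ᵀ
v_3 = (0, 0, 0, 1, 0)ᵀ

Let N = A − (-4)·I. We want v_3 with N^3 v_3 = 0 but N^2 v_3 ≠ 0; then v_{j-1} := N · v_j for j = 3, …, 2.

Pick v_3 = (0, 0, 0, 1, 0)ᵀ.
Then v_2 = N · v_3 = (0, 4, -4, 0, 0)ᵀ.
Then v_1 = N · v_2 = (4, -12, 12, 0, 0)ᵀ.

Sanity check: (A − (-4)·I) v_1 = (0, 0, 0, 0, 0)ᵀ = 0. ✓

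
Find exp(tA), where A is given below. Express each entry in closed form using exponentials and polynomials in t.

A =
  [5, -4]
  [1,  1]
e^{tA} =
  [2*t*exp(3*t) + exp(3*t), -4*t*exp(3*t)]
  [t*exp(3*t), -2*t*exp(3*t) + exp(3*t)]

Strategy: write A = P · J · P⁻¹ where J is a Jordan canonical form, so e^{tA} = P · e^{tJ} · P⁻¹, and e^{tJ} can be computed block-by-block.

A has Jordan form
J =
  [3, 1]
  [0, 3]
(up to reordering of blocks).

Per-block formulas:
  For a 2×2 Jordan block J_2(3): exp(t · J_2(3)) = e^(3t)·(I + t·N), where N is the 2×2 nilpotent shift.

After assembling e^{tJ} and conjugating by P, we get:

e^{tA} =
  [2*t*exp(3*t) + exp(3*t), -4*t*exp(3*t)]
  [t*exp(3*t), -2*t*exp(3*t) + exp(3*t)]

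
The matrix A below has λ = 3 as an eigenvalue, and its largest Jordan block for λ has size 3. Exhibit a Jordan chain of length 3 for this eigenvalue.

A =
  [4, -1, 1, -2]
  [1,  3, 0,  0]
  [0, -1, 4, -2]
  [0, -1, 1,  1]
A Jordan chain for λ = 3 of length 3:
v_1 = (0, 1, -1, -1)ᵀ
v_2 = (1, 1, 0, 0)ᵀ
v_3 = (1, 0, 0, 0)ᵀ

Let N = A − (3)·I. We want v_3 with N^3 v_3 = 0 but N^2 v_3 ≠ 0; then v_{j-1} := N · v_j for j = 3, …, 2.

Pick v_3 = (1, 0, 0, 0)ᵀ.
Then v_2 = N · v_3 = (1, 1, 0, 0)ᵀ.
Then v_1 = N · v_2 = (0, 1, -1, -1)ᵀ.

Sanity check: (A − (3)·I) v_1 = (0, 0, 0, 0)ᵀ = 0. ✓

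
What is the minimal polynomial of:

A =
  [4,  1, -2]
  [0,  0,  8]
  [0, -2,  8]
x^2 - 8*x + 16

The characteristic polynomial is χ_A(x) = (x - 4)^3, so the eigenvalues are known. The minimal polynomial is
  m_A(x) = Π_λ (x − λ)^{k_λ}
where k_λ is the size of the *largest* Jordan block for λ (equivalently, the smallest k with (A − λI)^k v = 0 for every generalised eigenvector v of λ).

  λ = 4: largest Jordan block has size 2, contributing (x − 4)^2

So m_A(x) = (x - 4)^2 = x^2 - 8*x + 16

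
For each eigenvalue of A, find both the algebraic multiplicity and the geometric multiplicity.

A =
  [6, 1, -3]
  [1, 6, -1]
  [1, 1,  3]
λ = 5: alg = 3, geom = 1

Step 1 — factor the characteristic polynomial to read off the algebraic multiplicities:
  χ_A(x) = (x - 5)^3

Step 2 — compute geometric multiplicities via the rank-nullity identity g(λ) = n − rank(A − λI):
  rank(A − (5)·I) = 2, so dim ker(A − (5)·I) = n − 2 = 1

Summary:
  λ = 5: algebraic multiplicity = 3, geometric multiplicity = 1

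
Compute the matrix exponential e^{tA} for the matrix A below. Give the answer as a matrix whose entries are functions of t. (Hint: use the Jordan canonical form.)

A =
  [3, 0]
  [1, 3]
e^{tA} =
  [exp(3*t), 0]
  [t*exp(3*t), exp(3*t)]

Strategy: write A = P · J · P⁻¹ where J is a Jordan canonical form, so e^{tA} = P · e^{tJ} · P⁻¹, and e^{tJ} can be computed block-by-block.

A has Jordan form
J =
  [3, 1]
  [0, 3]
(up to reordering of blocks).

Per-block formulas:
  For a 2×2 Jordan block J_2(3): exp(t · J_2(3)) = e^(3t)·(I + t·N), where N is the 2×2 nilpotent shift.

After assembling e^{tJ} and conjugating by P, we get:

e^{tA} =
  [exp(3*t), 0]
  [t*exp(3*t), exp(3*t)]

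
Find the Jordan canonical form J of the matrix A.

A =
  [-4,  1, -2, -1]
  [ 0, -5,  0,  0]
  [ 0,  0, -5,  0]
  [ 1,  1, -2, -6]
J_2(-5) ⊕ J_1(-5) ⊕ J_1(-5)

The characteristic polynomial is
  det(x·I − A) = x^4 + 20*x^3 + 150*x^2 + 500*x + 625 = (x + 5)^4

Eigenvalues and multiplicities (the geometric multiplicity of λ is n − rank(A − λI), which equals the number of Jordan blocks for λ):
  λ = -5: algebraic multiplicity = 4, geometric multiplicity = 3

Determining the block sizes for each eigenvalue:
  λ = -5: 3 blocks summing to 4 forces exactly one block of size 2 and the rest size 1 → block sizes [2, 1, 1]

Assembling the blocks gives a Jordan form
J =
  [-5,  1,  0,  0]
  [ 0, -5,  0,  0]
  [ 0,  0, -5,  0]
  [ 0,  0,  0, -5]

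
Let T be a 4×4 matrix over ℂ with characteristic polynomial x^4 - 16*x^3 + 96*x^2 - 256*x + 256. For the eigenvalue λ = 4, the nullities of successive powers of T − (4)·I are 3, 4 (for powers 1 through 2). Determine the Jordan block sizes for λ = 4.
Block sizes for λ = 4: [2, 1, 1]

From the dimensions of kernels of powers, the number of Jordan blocks of size at least j is d_j − d_{j−1} where d_j = dim ker(N^j) (with d_0 = 0). Computing the differences gives [3, 1].
The number of blocks of size exactly k is (#blocks of size ≥ k) − (#blocks of size ≥ k + 1), so the partition is: 2 block(s) of size 1, 1 block(s) of size 2.
In nonincreasing order the block sizes are [2, 1, 1].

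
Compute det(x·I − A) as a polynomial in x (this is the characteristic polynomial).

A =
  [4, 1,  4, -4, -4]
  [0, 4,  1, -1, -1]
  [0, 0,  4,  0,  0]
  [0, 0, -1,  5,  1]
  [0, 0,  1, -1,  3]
x^5 - 20*x^4 + 160*x^3 - 640*x^2 + 1280*x - 1024

Expanding det(x·I − A) (e.g. by cofactor expansion or by noting that A is similar to its Jordan form J, which has the same characteristic polynomial as A) gives
  χ_A(x) = x^5 - 20*x^4 + 160*x^3 - 640*x^2 + 1280*x - 1024
which factors as (x - 4)^5. The eigenvalues (with algebraic multiplicities) are λ = 4 with multiplicity 5.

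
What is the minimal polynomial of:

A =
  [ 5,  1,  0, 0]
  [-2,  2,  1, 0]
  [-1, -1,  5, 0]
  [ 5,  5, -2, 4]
x^3 - 12*x^2 + 48*x - 64

The characteristic polynomial is χ_A(x) = (x - 4)^4, so the eigenvalues are known. The minimal polynomial is
  m_A(x) = Π_λ (x − λ)^{k_λ}
where k_λ is the size of the *largest* Jordan block for λ (equivalently, the smallest k with (A − λI)^k v = 0 for every generalised eigenvector v of λ).

  λ = 4: largest Jordan block has size 3, contributing (x − 4)^3

So m_A(x) = (x - 4)^3 = x^3 - 12*x^2 + 48*x - 64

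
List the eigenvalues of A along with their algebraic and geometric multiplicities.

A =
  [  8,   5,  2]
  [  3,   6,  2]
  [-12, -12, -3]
λ = 3: alg = 2, geom = 1; λ = 5: alg = 1, geom = 1

Step 1 — factor the characteristic polynomial to read off the algebraic multiplicities:
  χ_A(x) = (x - 5)*(x - 3)^2

Step 2 — compute geometric multiplicities via the rank-nullity identity g(λ) = n − rank(A − λI):
  rank(A − (3)·I) = 2, so dim ker(A − (3)·I) = n − 2 = 1
  rank(A − (5)·I) = 2, so dim ker(A − (5)·I) = n − 2 = 1

Summary:
  λ = 3: algebraic multiplicity = 2, geometric multiplicity = 1
  λ = 5: algebraic multiplicity = 1, geometric multiplicity = 1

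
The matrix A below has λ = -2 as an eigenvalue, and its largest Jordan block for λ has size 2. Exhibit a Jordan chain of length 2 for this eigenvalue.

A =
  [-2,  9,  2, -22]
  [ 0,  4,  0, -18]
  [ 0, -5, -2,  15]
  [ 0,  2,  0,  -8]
A Jordan chain for λ = -2 of length 2:
v_1 = (9, 6, -5, 2)ᵀ
v_2 = (0, 1, 0, 0)ᵀ

Let N = A − (-2)·I. We want v_2 with N^2 v_2 = 0 but N^1 v_2 ≠ 0; then v_{j-1} := N · v_j for j = 2, …, 2.

Pick v_2 = (0, 1, 0, 0)ᵀ.
Then v_1 = N · v_2 = (9, 6, -5, 2)ᵀ.

Sanity check: (A − (-2)·I) v_1 = (0, 0, 0, 0)ᵀ = 0. ✓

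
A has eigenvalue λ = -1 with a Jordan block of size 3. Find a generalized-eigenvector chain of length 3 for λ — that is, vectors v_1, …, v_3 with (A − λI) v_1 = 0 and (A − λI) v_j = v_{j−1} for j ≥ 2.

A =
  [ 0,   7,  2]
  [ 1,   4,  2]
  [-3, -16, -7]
A Jordan chain for λ = -1 of length 3:
v_1 = (2, 0, -1)ᵀ
v_2 = (1, 1, -3)ᵀ
v_3 = (1, 0, 0)ᵀ

Let N = A − (-1)·I. We want v_3 with N^3 v_3 = 0 but N^2 v_3 ≠ 0; then v_{j-1} := N · v_j for j = 3, …, 2.

Pick v_3 = (1, 0, 0)ᵀ.
Then v_2 = N · v_3 = (1, 1, -3)ᵀ.
Then v_1 = N · v_2 = (2, 0, -1)ᵀ.

Sanity check: (A − (-1)·I) v_1 = (0, 0, 0)ᵀ = 0. ✓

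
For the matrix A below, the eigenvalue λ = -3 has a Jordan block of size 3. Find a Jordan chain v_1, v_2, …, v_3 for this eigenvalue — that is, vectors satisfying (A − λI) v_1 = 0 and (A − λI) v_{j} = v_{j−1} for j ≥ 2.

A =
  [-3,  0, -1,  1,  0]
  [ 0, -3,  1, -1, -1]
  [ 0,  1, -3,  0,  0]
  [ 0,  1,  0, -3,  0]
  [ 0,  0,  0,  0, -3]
A Jordan chain for λ = -3 of length 3:
v_1 = (0, 0, 1, 1, 0)ᵀ
v_2 = (-1, 1, 0, 0, 0)ᵀ
v_3 = (0, 0, 1, 0, 0)ᵀ

Let N = A − (-3)·I. We want v_3 with N^3 v_3 = 0 but N^2 v_3 ≠ 0; then v_{j-1} := N · v_j for j = 3, …, 2.

Pick v_3 = (0, 0, 1, 0, 0)ᵀ.
Then v_2 = N · v_3 = (-1, 1, 0, 0, 0)ᵀ.
Then v_1 = N · v_2 = (0, 0, 1, 1, 0)ᵀ.

Sanity check: (A − (-3)·I) v_1 = (0, 0, 0, 0, 0)ᵀ = 0. ✓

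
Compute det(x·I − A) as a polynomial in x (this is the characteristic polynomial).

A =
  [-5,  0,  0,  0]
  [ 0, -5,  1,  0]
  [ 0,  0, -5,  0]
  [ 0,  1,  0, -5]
x^4 + 20*x^3 + 150*x^2 + 500*x + 625

Expanding det(x·I − A) (e.g. by cofactor expansion or by noting that A is similar to its Jordan form J, which has the same characteristic polynomial as A) gives
  χ_A(x) = x^4 + 20*x^3 + 150*x^2 + 500*x + 625
which factors as (x + 5)^4. The eigenvalues (with algebraic multiplicities) are λ = -5 with multiplicity 4.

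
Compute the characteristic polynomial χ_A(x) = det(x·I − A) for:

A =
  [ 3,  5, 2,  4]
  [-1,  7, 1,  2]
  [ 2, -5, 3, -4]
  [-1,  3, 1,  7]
x^4 - 20*x^3 + 150*x^2 - 500*x + 625

Expanding det(x·I − A) (e.g. by cofactor expansion or by noting that A is similar to its Jordan form J, which has the same characteristic polynomial as A) gives
  χ_A(x) = x^4 - 20*x^3 + 150*x^2 - 500*x + 625
which factors as (x - 5)^4. The eigenvalues (with algebraic multiplicities) are λ = 5 with multiplicity 4.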